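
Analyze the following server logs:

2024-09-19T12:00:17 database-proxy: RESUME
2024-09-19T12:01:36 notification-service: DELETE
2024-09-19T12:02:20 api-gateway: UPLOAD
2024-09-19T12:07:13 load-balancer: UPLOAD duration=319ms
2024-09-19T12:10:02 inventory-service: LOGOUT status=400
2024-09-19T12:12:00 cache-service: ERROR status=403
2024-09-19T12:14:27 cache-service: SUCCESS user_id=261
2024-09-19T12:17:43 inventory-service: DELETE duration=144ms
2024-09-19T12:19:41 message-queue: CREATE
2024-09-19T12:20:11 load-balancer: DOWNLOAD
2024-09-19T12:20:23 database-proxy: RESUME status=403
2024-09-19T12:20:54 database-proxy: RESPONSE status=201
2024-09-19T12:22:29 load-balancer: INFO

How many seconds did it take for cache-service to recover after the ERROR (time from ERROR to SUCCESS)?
147

To calculate recovery time:

1. Find ERROR event for cache-service: 2024-09-19T12:12:00
2. Find next SUCCESS event for cache-service: 2024-09-19T12:14:27
3. Recovery time: 2024-09-19T12:14:27 - 2024-09-19T12:12:00 = 147 seconds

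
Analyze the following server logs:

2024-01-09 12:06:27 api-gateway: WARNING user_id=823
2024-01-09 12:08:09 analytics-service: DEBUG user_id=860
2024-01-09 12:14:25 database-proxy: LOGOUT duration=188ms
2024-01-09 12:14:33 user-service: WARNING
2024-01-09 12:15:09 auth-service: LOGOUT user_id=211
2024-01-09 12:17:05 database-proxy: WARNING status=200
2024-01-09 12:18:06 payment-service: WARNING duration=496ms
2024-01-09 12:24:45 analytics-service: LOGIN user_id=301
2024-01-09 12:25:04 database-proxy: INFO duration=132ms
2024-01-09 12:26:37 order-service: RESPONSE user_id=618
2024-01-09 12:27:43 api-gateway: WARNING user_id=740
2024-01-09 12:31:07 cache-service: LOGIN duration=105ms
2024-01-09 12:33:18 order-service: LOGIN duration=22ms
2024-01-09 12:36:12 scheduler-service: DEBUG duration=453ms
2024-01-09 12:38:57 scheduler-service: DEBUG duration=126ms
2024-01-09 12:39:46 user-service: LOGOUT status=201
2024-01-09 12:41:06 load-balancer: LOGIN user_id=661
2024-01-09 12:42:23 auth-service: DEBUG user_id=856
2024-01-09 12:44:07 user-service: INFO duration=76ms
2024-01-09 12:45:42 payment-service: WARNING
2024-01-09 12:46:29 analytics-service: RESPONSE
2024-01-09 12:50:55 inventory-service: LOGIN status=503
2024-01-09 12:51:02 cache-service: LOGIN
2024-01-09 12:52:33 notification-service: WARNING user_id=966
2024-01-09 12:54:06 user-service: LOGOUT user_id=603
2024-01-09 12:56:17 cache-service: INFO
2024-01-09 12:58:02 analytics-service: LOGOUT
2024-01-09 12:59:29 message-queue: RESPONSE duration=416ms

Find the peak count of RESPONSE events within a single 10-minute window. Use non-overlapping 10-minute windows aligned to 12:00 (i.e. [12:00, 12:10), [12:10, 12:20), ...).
1

To find the burst window:

1. Divide the log period into non-overlapping 10-minute windows starting at 12:00
2. Count RESPONSE events in each window
3. Find the window with maximum count
4. Maximum events in a window: 1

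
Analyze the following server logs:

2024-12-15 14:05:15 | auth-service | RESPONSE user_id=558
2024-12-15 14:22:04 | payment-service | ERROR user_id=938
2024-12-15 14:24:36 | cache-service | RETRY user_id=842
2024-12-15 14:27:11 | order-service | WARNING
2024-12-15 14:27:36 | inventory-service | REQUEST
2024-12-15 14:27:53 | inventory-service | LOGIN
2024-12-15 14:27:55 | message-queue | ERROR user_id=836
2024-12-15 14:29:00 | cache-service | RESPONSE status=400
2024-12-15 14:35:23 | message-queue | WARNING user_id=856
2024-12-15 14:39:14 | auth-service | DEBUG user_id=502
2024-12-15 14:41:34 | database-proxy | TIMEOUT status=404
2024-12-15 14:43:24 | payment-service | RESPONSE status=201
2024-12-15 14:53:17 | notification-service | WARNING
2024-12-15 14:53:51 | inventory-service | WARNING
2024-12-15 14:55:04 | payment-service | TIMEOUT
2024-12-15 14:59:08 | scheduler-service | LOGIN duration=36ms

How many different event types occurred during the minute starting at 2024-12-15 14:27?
4

To count unique event types:

1. Filter events in the minute starting at 2024-12-15 14:27
2. Extract event types from matching entries
3. Count unique types: 4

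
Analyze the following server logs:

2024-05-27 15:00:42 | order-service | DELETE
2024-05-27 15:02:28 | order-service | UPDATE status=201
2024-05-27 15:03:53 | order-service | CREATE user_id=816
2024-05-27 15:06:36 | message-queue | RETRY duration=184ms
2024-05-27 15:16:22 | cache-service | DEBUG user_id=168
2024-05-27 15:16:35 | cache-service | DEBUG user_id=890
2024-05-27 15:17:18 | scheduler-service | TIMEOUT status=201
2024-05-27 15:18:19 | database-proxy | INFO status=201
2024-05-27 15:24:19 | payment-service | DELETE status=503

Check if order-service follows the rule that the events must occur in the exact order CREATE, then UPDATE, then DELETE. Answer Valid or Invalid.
Invalid

To validate ordering:

1. Required order: CREATE → UPDATE → DELETE
2. Rule: the events must occur in the exact order CREATE, then UPDATE, then DELETE
3. Check actual order of events for order-service
4. Result: Invalid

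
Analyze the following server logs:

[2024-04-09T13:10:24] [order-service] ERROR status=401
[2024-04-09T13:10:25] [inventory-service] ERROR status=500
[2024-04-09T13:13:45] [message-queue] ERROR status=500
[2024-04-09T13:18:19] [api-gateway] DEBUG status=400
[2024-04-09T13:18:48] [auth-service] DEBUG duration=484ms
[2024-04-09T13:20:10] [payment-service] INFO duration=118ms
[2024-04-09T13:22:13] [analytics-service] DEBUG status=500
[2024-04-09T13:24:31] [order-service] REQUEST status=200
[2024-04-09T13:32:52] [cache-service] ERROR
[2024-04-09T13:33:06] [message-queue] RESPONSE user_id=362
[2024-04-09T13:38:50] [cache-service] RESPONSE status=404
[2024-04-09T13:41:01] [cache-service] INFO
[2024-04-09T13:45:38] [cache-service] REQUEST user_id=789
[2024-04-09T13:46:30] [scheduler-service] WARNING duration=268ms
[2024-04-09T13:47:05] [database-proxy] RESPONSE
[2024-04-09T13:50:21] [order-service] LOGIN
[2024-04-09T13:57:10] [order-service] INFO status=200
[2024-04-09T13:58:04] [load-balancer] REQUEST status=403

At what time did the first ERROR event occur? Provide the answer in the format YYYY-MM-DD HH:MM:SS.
2024-04-09 13:10:24

To find the first event:

1. Filter for all ERROR events
2. Sort by timestamp
3. Select the first one
4. Timestamp: 2024-04-09 13:10:24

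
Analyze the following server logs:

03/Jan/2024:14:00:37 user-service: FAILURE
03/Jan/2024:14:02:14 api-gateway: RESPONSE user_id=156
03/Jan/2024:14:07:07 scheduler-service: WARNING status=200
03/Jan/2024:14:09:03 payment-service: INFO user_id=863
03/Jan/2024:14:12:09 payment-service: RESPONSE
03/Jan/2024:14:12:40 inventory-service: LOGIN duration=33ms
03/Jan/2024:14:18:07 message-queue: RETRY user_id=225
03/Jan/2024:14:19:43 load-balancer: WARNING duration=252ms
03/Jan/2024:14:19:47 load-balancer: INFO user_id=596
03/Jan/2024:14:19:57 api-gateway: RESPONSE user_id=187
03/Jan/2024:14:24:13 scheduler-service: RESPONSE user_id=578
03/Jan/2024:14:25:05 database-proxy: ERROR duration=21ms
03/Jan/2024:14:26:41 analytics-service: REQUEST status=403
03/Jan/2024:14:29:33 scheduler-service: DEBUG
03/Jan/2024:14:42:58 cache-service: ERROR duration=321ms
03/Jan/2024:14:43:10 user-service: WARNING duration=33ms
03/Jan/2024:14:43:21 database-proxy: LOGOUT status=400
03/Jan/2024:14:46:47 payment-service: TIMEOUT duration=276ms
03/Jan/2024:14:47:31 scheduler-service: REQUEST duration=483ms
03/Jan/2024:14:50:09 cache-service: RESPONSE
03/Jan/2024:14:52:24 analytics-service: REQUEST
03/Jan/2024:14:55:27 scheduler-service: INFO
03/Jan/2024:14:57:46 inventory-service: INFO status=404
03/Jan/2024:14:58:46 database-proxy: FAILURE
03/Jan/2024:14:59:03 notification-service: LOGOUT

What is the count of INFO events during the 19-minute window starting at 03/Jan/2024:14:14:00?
1

To count events in the time window:

1. Window boundaries: 03/Jan/2024:14:14:00 to 03/Jan/2024:14:33:00
2. Filter for INFO events within this window
3. Count matching events: 1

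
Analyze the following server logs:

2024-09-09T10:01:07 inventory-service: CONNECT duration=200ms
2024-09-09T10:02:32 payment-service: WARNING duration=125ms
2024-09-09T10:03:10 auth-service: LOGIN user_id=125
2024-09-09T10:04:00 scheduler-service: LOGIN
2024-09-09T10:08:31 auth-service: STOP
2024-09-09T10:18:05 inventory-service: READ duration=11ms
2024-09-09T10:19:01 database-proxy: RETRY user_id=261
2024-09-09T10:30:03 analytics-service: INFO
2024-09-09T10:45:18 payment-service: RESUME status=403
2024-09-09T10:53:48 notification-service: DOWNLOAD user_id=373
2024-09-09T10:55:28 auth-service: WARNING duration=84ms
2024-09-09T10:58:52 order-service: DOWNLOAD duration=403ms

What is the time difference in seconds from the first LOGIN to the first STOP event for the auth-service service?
321

To find the time between events:

1. Locate the first LOGIN event for auth-service: 2024-09-09T10:03:10
2. Locate the first STOP event for auth-service: 2024-09-09T10:08:31
3. Calculate the difference: 2024-09-09T10:08:31 - 2024-09-09T10:03:10 = 321 seconds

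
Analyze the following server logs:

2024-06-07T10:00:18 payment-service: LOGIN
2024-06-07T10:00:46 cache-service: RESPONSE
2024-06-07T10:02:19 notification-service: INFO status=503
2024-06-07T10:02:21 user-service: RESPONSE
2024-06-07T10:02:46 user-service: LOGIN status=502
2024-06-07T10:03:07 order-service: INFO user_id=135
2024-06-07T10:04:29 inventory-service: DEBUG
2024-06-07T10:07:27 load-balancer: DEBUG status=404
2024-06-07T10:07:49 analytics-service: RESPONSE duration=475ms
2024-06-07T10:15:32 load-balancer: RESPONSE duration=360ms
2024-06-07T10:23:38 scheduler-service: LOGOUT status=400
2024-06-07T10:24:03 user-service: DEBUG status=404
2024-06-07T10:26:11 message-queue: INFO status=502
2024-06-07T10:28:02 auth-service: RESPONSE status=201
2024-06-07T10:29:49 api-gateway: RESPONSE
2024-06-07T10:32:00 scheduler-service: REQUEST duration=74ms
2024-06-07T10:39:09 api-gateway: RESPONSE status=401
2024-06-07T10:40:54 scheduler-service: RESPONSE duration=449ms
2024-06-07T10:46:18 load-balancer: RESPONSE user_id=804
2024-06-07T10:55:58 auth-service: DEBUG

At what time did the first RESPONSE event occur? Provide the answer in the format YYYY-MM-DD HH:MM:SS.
2024-06-07 10:00:46

To find the first event:

1. Filter for all RESPONSE events
2. Sort by timestamp
3. Select the first one
4. Timestamp: 2024-06-07 10:00:46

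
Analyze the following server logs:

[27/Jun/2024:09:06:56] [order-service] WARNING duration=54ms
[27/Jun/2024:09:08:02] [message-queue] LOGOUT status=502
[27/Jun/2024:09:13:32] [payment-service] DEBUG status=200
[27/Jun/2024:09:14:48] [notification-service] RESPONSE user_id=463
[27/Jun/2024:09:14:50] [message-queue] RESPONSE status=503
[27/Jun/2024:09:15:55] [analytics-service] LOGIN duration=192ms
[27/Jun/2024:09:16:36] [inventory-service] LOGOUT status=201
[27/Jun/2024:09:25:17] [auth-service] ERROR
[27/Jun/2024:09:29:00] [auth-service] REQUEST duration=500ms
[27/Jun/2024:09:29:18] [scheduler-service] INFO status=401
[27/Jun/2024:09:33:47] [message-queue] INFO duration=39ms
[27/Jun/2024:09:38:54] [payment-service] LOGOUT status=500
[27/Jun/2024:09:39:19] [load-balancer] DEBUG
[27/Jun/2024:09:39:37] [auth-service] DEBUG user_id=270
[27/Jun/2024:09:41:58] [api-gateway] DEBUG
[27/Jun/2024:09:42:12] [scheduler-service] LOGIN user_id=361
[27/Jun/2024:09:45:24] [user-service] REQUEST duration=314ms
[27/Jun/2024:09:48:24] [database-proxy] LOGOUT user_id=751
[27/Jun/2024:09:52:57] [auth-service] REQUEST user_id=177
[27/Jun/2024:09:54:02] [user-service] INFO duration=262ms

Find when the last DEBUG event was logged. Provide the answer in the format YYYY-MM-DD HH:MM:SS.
2024-06-27 09:41:58

To find the last event:

1. Filter for all DEBUG events
2. Sort by timestamp
3. Select the last one
4. Timestamp: 2024-06-27 09:41:58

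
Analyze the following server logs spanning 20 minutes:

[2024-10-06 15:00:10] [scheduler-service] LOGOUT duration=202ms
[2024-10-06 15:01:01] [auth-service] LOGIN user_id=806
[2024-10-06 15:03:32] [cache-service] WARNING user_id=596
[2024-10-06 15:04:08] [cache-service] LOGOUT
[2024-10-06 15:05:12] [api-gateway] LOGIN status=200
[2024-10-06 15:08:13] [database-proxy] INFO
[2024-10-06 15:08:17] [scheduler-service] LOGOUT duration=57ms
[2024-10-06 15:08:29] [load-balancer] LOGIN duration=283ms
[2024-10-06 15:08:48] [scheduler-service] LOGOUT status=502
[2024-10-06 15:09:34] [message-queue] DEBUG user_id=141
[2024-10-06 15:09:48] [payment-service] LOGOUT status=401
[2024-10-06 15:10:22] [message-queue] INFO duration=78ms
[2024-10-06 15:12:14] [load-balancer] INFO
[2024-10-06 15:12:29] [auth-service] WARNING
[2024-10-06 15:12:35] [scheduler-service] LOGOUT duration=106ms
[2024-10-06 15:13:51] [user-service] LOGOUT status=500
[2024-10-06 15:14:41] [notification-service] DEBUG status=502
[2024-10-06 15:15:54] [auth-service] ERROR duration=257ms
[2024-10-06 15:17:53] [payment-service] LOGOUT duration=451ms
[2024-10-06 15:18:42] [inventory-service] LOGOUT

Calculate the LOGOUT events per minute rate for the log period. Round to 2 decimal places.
0.45

To calculate the rate:

1. Count total LOGOUT events: 9
2. Total time period: 20 minutes
3. Rate = 9 / 20 = 0.45 events per minute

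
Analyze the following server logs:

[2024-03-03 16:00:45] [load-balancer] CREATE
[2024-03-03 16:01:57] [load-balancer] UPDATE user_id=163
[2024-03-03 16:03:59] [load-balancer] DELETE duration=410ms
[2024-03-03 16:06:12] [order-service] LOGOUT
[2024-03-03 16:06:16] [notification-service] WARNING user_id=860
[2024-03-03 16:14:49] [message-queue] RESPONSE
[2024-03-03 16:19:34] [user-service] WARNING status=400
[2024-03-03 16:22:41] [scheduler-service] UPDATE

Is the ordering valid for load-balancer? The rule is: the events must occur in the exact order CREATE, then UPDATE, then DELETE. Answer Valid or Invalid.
Valid

To validate ordering:

1. Required order: CREATE → UPDATE → DELETE
2. Rule: the events must occur in the exact order CREATE, then UPDATE, then DELETE
3. Check actual order of events for load-balancer
4. Result: Valid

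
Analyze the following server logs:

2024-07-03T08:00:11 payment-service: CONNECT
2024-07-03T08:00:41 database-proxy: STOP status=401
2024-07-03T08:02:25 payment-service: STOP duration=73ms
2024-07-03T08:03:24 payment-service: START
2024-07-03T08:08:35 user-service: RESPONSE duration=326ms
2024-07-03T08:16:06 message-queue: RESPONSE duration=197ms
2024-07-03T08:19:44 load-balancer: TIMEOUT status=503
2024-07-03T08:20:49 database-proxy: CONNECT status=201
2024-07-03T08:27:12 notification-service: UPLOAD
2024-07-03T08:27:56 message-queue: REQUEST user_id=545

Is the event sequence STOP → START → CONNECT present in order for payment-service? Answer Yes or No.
No

To verify sequence order:

1. Find all events in sequence STOP → START → CONNECT for payment-service
2. Extract their timestamps
3. Check if timestamps are in ascending order
4. Result: No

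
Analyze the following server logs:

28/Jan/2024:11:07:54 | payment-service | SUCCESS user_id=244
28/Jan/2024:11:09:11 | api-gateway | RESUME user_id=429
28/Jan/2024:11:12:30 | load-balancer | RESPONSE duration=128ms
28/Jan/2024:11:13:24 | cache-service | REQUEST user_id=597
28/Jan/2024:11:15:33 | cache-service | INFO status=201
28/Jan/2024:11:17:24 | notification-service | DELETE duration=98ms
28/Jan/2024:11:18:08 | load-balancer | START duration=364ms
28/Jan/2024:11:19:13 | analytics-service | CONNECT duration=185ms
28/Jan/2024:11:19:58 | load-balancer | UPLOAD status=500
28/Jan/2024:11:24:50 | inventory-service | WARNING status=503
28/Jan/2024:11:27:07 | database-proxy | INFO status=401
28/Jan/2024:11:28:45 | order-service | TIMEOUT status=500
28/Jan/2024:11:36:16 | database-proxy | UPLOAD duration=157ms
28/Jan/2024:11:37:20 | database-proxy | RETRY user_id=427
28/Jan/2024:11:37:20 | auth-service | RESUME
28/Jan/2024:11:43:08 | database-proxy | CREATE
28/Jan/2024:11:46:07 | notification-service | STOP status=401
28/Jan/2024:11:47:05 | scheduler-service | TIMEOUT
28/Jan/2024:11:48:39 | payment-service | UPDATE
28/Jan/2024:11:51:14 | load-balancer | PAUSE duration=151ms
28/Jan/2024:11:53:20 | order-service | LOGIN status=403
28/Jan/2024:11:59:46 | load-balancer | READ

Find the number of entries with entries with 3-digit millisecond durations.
5

To find matching entries:

1. Pattern to match: entries with 3-digit millisecond durations
2. Scan each log entry for the pattern
3. Count matches: 5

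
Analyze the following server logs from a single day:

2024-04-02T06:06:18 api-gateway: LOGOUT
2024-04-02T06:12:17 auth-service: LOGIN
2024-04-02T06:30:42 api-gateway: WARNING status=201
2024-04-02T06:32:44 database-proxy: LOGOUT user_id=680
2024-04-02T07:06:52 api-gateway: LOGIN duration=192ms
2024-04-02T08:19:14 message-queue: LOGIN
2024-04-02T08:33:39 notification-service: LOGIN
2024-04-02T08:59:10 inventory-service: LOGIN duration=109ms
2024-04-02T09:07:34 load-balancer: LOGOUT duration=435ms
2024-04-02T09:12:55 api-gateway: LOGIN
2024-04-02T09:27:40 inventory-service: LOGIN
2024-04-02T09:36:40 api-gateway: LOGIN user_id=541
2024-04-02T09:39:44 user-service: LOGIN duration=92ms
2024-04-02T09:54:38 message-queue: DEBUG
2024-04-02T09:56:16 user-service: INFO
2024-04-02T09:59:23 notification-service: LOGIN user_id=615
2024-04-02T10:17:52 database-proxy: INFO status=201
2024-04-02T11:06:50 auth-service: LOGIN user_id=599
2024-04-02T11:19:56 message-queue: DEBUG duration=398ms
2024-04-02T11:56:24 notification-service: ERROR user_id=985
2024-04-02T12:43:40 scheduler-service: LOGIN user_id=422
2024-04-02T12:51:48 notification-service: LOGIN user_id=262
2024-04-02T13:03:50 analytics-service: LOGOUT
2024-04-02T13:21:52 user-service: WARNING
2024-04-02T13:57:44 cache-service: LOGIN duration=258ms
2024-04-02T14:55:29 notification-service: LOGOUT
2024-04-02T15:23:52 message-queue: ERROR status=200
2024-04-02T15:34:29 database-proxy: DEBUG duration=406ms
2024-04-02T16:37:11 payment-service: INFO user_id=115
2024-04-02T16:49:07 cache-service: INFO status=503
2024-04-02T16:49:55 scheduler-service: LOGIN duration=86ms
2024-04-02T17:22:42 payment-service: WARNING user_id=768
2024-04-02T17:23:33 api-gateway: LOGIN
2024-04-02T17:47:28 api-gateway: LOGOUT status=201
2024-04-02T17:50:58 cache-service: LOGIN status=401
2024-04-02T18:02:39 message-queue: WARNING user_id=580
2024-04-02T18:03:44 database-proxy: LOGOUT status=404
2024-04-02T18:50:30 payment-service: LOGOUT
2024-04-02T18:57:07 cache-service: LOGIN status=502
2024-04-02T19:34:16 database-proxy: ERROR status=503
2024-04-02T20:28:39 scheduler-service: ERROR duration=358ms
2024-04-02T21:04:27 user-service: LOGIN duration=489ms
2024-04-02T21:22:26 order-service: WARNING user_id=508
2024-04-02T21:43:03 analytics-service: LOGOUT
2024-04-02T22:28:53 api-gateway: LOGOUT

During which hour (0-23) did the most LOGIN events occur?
9

To find the peak hour:

1. Group all LOGIN events by hour
2. Count events in each hour
3. Find hour with maximum count
4. Peak hour: 9 (with 5 events)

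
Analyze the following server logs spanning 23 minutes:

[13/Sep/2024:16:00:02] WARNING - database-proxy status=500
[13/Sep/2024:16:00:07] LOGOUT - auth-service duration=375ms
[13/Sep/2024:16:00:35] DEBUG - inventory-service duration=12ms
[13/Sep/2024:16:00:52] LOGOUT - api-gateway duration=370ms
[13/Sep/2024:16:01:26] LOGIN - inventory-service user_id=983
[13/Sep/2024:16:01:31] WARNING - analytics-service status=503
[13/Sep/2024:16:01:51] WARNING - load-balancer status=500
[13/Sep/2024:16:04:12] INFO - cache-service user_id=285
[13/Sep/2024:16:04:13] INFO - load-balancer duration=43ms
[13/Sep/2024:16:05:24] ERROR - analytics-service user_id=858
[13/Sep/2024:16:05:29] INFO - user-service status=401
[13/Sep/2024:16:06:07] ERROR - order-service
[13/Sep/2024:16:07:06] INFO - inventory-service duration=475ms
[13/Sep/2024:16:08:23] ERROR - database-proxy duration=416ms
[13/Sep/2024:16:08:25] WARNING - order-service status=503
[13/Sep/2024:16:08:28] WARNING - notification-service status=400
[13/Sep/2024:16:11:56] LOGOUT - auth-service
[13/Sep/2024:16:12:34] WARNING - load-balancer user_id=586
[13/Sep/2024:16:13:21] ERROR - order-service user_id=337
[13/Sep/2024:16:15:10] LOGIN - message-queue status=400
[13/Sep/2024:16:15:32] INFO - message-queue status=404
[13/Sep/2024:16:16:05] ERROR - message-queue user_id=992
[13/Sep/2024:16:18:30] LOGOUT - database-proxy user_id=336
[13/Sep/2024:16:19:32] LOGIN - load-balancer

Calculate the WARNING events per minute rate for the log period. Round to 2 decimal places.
0.26

To calculate the rate:

1. Count total WARNING events: 6
2. Total time period: 23 minutes
3. Rate = 6 / 23 = 0.26 events per minute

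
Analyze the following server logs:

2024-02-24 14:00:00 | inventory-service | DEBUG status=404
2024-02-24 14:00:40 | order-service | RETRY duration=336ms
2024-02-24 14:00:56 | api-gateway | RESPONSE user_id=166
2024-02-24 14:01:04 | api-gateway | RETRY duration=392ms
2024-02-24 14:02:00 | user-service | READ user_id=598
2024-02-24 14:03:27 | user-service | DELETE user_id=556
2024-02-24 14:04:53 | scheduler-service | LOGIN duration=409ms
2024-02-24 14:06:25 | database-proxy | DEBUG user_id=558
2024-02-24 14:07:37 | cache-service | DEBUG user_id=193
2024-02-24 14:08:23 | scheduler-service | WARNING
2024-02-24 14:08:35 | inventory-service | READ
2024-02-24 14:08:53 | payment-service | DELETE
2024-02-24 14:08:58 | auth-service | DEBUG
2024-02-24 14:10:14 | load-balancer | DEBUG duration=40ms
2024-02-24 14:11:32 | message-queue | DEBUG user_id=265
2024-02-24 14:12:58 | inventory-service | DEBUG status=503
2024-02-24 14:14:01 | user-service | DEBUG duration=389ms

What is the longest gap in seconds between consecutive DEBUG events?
385

To find the longest gap:

1. Extract all DEBUG events in chronological order
2. Calculate time differences between consecutive events
3. Find the maximum difference
4. Longest gap: 385 seconds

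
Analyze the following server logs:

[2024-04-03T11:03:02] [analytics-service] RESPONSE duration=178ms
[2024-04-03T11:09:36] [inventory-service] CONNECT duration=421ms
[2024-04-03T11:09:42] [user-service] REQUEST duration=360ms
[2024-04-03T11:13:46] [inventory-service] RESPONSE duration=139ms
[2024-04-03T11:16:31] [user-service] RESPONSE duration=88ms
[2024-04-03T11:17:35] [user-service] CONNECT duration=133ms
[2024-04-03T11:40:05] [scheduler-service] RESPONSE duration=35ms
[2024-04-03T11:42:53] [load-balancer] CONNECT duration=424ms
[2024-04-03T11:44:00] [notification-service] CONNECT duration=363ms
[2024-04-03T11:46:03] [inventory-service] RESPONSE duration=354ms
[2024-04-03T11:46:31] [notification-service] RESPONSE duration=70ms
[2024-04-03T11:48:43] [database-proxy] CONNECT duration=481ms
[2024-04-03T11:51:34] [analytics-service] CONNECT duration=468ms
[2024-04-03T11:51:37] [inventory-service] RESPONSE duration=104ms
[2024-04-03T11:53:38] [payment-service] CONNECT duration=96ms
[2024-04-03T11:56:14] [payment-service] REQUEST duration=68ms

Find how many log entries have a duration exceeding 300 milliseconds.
7

To count timeouts:

1. Threshold: 300ms
2. Extract duration from each log entry
3. Count entries where duration > 300
4. Timeout count: 7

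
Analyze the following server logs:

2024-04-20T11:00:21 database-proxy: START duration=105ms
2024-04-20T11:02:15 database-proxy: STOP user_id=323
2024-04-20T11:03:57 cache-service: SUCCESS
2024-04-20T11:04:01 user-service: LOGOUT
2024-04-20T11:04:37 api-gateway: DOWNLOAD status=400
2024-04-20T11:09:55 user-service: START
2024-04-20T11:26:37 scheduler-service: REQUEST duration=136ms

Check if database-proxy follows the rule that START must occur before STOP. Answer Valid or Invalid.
Valid

To validate ordering:

1. Required order: START → STOP
2. Rule: START must occur before STOP
3. Check actual order of events for database-proxy
4. Result: Valid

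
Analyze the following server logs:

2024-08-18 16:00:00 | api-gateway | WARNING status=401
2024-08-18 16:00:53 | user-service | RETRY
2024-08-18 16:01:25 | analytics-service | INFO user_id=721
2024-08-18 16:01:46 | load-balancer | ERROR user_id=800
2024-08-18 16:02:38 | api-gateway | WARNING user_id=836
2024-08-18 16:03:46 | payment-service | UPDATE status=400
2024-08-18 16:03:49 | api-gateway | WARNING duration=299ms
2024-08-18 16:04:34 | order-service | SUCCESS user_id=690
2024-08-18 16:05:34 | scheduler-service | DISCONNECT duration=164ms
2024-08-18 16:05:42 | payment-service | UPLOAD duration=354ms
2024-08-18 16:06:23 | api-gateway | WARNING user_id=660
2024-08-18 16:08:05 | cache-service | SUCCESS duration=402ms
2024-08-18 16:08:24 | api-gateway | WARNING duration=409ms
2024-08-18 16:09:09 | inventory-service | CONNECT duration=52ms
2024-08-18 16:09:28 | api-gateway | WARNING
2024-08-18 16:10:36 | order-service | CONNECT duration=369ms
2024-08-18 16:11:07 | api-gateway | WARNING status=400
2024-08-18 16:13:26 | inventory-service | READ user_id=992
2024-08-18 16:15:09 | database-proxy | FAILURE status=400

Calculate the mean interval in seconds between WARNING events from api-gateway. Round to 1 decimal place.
111.2

To calculate average interval:

1. Find all WARNING events for api-gateway in order
2. Calculate time gaps between consecutive events
3. Compute mean of gaps: 667 / 6 = 111.2 seconds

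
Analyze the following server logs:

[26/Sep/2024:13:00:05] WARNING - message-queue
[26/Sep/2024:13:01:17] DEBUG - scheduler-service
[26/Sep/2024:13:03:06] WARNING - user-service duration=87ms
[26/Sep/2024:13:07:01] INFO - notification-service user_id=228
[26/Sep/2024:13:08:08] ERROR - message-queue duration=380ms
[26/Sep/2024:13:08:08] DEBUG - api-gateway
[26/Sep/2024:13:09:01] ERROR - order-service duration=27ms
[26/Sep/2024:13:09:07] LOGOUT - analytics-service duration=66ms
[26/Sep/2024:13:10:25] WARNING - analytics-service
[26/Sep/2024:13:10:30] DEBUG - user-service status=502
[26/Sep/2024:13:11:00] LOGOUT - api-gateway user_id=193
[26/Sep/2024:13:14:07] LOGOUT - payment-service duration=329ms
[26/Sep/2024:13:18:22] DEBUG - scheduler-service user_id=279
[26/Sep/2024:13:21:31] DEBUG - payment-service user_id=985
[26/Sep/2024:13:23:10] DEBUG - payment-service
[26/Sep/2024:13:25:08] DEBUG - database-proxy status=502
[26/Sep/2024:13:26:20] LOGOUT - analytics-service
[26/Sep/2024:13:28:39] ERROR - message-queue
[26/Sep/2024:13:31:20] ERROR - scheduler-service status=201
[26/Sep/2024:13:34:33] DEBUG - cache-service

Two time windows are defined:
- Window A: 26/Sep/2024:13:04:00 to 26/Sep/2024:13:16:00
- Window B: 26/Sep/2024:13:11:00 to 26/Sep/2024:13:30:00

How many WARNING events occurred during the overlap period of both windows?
0

To find overlap events:

1. Window A: 26/Sep/2024:13:04:00 to 26/Sep/2024:13:16:00
2. Window B: 26/Sep/2024:13:11:00 to 26/Sep/2024:13:30:00
3. Overlap period: 26/Sep/2024:13:11:00 to 26/Sep/2024:13:16:00
4. Count WARNING events in overlap: 0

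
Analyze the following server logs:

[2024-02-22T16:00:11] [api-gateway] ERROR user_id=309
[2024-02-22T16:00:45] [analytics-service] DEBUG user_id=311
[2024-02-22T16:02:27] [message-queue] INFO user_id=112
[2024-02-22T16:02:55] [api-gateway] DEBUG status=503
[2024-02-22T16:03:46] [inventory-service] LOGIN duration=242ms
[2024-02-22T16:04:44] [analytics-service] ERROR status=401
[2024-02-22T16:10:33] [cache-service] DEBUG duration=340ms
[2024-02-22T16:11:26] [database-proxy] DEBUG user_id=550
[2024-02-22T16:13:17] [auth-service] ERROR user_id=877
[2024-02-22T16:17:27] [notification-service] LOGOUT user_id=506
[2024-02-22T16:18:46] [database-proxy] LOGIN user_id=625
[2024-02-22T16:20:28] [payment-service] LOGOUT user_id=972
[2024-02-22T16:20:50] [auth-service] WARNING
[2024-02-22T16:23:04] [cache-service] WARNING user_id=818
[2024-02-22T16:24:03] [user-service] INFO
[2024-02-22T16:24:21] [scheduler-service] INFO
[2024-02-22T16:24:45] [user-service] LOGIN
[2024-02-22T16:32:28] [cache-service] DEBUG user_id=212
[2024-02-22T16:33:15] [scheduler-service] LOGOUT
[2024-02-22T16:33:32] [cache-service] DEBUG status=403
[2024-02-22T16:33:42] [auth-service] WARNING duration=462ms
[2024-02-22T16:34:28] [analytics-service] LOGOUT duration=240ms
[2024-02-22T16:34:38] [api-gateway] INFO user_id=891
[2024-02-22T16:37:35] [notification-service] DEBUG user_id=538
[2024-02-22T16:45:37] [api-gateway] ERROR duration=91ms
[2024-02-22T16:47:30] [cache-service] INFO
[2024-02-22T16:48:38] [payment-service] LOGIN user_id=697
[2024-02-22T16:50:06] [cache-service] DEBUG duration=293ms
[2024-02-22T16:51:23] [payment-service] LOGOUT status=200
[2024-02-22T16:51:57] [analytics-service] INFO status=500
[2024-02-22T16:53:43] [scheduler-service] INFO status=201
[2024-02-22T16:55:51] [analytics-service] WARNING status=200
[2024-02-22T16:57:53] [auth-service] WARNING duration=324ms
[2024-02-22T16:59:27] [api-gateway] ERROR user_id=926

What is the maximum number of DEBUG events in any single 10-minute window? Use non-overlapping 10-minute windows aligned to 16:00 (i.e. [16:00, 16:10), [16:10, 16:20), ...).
3

To find the burst window:

1. Divide the log period into non-overlapping 10-minute windows starting at 16:00
2. Count DEBUG events in each window
3. Find the window with maximum count
4. Maximum events in a window: 3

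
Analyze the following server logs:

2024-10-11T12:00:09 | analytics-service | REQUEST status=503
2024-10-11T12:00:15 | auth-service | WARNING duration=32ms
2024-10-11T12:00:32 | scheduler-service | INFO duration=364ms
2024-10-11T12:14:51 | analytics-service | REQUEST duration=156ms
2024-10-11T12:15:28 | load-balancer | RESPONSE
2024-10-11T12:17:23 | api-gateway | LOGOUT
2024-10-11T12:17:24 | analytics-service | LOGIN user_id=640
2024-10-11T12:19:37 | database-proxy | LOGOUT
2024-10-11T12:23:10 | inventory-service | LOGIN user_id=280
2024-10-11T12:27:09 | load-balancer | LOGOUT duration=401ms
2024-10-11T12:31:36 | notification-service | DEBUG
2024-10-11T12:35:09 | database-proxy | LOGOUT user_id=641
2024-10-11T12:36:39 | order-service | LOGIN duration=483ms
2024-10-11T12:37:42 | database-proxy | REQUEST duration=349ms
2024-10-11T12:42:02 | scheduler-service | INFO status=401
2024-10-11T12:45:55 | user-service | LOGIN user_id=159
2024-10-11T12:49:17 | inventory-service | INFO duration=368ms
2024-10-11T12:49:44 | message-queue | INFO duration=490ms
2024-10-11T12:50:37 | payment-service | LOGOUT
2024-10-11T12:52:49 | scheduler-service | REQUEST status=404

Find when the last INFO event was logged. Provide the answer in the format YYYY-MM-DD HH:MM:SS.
2024-10-11 12:49:44

To find the last event:

1. Filter for all INFO events
2. Sort by timestamp
3. Select the last one
4. Timestamp: 2024-10-11 12:49:44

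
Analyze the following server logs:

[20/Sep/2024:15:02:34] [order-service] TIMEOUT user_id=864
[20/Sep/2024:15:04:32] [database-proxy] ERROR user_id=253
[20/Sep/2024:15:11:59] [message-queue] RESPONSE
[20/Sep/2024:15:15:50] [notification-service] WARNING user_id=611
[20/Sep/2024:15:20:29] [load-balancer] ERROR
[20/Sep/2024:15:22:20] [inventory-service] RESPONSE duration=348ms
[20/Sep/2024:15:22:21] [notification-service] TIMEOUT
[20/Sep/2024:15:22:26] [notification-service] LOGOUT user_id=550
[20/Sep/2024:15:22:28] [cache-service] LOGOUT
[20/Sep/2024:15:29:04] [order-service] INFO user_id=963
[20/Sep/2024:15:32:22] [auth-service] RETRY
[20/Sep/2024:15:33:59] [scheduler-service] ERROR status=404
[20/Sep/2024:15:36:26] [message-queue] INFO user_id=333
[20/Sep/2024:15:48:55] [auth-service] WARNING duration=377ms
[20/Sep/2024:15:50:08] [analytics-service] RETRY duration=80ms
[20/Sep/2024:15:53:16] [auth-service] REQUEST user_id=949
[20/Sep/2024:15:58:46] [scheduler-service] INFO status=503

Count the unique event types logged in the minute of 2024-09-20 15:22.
3

To count unique event types:

1. Filter events in the minute starting at 2024-09-20 15:22
2. Extract event types from matching entries
3. Count unique types: 3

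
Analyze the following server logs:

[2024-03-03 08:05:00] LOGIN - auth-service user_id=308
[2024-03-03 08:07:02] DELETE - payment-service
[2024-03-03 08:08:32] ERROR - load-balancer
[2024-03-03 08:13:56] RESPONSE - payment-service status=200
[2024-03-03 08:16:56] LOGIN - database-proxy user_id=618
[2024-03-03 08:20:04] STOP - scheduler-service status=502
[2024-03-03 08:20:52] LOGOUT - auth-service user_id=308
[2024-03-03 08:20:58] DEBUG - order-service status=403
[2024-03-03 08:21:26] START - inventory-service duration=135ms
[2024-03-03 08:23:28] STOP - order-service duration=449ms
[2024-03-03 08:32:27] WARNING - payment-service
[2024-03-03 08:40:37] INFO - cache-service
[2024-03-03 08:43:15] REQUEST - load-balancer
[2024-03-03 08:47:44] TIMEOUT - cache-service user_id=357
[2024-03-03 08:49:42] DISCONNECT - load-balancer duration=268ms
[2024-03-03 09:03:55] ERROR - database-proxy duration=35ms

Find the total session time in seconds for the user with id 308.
952

To calculate session duration:

1. Find LOGIN event for user_id=308: 2024-03-03 08:05:00
2. Find LOGOUT event for user_id=308: 2024-03-03 08:20:52
3. Session duration: 2024-03-03 08:20:52 - 2024-03-03 08:05:00 = 952 seconds (15 minutes)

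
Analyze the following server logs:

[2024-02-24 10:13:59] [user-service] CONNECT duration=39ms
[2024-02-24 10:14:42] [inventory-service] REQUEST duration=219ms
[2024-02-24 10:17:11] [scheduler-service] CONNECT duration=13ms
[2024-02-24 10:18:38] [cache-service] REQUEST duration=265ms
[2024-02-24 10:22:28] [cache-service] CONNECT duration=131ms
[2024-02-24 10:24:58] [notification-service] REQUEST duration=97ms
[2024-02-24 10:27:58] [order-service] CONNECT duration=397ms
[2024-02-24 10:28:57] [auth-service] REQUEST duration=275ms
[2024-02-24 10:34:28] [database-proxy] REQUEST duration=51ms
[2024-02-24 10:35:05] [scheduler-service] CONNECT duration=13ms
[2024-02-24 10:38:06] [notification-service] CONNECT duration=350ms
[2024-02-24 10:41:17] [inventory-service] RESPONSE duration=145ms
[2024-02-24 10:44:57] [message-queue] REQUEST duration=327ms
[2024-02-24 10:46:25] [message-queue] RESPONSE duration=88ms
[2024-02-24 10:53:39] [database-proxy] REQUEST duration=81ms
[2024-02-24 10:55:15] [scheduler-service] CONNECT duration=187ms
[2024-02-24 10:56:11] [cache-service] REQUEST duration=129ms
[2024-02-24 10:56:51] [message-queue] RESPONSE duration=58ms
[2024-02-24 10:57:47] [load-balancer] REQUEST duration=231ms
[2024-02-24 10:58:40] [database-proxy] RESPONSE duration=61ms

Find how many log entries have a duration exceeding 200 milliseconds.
7

To count timeouts:

1. Threshold: 200ms
2. Extract duration from each log entry
3. Count entries where duration > 200
4. Timeout count: 7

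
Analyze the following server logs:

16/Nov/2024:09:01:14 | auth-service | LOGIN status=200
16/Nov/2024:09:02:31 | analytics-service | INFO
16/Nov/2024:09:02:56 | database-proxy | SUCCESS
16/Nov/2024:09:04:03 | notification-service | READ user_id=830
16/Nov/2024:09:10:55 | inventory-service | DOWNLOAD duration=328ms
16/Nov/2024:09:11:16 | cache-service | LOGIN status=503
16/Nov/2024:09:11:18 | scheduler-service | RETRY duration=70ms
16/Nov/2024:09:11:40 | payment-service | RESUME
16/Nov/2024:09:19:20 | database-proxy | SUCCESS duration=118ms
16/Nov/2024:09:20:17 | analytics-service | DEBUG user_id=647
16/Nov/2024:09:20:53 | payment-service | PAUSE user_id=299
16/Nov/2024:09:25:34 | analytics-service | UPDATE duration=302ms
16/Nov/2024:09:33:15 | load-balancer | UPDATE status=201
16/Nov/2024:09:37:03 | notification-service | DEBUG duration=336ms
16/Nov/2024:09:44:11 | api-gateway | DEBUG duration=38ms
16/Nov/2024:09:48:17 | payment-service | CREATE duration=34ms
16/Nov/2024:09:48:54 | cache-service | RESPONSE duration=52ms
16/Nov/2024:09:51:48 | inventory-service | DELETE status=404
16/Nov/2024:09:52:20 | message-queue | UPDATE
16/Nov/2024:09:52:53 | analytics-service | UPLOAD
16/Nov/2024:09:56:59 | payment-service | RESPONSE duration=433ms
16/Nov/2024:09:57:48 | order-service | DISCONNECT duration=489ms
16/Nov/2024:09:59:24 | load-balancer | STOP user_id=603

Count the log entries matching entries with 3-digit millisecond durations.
6

To find matching entries:

1. Pattern to match: entries with 3-digit millisecond durations
2. Scan each log entry for the pattern
3. Count matches: 6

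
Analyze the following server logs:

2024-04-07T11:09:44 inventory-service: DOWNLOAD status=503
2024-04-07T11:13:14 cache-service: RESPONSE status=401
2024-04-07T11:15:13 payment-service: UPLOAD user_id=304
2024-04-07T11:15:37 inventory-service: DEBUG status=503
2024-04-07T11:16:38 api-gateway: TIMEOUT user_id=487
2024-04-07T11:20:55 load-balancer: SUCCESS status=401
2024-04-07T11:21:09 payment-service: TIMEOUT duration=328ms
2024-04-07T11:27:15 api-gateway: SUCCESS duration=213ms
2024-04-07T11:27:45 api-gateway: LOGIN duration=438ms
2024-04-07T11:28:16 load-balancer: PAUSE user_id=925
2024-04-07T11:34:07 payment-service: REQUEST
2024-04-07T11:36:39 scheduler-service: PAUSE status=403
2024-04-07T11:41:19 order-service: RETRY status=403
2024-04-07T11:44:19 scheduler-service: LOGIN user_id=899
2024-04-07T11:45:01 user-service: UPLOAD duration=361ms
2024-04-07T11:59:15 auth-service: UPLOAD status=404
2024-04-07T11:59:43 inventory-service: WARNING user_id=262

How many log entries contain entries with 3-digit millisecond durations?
4

To find matching entries:

1. Pattern to match: entries with 3-digit millisecond durations
2. Scan each log entry for the pattern
3. Count matches: 4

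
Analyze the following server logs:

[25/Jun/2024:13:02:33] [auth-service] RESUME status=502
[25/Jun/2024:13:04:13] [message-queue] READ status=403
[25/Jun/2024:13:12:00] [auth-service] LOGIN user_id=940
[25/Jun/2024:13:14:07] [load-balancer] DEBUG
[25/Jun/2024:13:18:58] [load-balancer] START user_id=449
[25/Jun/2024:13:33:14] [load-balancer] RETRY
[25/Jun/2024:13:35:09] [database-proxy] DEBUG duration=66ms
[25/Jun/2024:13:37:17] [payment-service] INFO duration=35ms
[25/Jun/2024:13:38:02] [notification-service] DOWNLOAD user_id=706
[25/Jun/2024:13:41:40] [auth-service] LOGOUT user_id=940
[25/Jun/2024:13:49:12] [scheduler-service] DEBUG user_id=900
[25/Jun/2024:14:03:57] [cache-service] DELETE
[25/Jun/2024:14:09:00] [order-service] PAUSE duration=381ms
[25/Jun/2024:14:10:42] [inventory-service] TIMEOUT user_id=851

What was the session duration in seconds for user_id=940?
1780

To calculate session duration:

1. Find LOGIN event for user_id=940: 25/Jun/2024:13:12:00
2. Find LOGOUT event for user_id=940: 25/Jun/2024:13:41:40
3. Session duration: 25/Jun/2024:13:41:40 - 25/Jun/2024:13:12:00 = 1780 seconds (29 minutes)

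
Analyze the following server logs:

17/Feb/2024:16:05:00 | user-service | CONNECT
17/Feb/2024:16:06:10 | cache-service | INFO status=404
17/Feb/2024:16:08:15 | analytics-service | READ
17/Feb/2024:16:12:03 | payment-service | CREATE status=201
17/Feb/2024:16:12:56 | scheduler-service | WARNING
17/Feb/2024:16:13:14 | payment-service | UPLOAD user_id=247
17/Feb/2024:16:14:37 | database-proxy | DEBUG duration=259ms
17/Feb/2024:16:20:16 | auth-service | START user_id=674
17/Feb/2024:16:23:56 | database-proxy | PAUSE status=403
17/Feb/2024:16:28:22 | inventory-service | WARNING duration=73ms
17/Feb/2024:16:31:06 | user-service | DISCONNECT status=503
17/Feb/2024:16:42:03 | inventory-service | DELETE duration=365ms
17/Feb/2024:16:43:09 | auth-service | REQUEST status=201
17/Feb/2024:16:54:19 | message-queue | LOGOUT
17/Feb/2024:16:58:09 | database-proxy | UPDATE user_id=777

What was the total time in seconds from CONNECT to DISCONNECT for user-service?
1566

To calculate state duration:

1. Find CONNECT event for user-service: 17/Feb/2024:16:05:00
2. Find DISCONNECT event for user-service: 17/Feb/2024:16:31:06
3. Calculate duration: 17/Feb/2024:16:31:06 - 17/Feb/2024:16:05:00 = 1566 seconds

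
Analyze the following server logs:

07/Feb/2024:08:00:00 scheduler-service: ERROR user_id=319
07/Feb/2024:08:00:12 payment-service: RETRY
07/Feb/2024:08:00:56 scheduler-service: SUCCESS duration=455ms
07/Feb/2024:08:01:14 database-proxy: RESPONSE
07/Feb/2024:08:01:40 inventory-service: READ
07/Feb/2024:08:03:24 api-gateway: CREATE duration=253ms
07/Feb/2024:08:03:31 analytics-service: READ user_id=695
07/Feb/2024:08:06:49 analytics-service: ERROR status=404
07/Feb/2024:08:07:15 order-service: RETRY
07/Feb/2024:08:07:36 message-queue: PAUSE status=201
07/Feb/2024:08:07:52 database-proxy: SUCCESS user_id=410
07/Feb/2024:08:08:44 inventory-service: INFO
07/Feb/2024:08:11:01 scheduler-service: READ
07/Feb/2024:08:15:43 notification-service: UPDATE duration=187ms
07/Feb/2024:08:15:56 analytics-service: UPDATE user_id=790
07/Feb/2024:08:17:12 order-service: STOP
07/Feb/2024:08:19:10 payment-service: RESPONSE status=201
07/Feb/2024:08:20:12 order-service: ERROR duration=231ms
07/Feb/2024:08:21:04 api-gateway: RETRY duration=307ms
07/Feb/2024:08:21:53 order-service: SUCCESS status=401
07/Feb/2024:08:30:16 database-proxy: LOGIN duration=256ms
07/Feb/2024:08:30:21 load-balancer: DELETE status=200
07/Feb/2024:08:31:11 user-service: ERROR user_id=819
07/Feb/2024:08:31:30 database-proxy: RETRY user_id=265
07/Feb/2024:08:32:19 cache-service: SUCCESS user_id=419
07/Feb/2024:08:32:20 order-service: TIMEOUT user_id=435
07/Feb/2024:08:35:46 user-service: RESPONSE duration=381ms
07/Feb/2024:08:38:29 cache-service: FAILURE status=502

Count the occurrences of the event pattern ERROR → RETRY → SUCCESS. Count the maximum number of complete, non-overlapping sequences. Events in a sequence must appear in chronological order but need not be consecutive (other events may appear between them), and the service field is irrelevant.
4

To count sequences:

1. Look for pattern: ERROR → RETRY → SUCCESS
2. Greedily scan the log in chronological order, matching each sequence element in turn (ignoring service)
3. Each time the full pattern completes, increment the count and restart matching from the next event
4. Complete non-overlapping sequences found: 4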